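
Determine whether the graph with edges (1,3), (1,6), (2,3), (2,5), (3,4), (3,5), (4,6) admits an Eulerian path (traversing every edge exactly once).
Yes — and in fact it has an Eulerian circuit (the graph is connected and all 6 vertices have even degree)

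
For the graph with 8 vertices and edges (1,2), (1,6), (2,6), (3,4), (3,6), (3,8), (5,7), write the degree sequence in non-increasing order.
[3, 3, 2, 2, 1, 1, 1, 1] (degrees: deg(1)=2, deg(2)=2, deg(3)=3, deg(4)=1, deg(5)=1, deg(6)=3, deg(7)=1, deg(8)=1)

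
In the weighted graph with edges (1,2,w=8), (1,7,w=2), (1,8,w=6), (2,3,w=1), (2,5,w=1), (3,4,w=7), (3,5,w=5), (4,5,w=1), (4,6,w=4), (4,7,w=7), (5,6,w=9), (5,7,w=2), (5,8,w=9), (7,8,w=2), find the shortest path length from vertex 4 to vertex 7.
3 (path: 4 -> 5 -> 7; weights 1 + 2 = 3)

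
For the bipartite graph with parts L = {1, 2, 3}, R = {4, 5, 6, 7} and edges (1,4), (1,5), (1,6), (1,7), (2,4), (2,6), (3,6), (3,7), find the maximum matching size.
3 (matching: (1,5), (2,6), (3,7); upper bound min(|L|,|R|) = min(3,4) = 3)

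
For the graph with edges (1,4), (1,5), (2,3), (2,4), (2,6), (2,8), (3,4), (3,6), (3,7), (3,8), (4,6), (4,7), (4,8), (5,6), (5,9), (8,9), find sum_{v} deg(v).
32 (handshake: sum of degrees = 2|E| = 2 x 16 = 32)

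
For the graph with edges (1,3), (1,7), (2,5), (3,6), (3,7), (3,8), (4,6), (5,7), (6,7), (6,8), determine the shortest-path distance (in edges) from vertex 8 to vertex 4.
2 (path: 8 -> 6 -> 4, 2 edges)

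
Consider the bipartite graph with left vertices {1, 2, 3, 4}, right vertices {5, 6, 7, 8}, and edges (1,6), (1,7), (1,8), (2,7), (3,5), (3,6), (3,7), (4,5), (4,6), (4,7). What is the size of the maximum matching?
4 (matching: (1,8), (2,7), (3,6), (4,5); upper bound min(|L|,|R|) = min(4,4) = 4)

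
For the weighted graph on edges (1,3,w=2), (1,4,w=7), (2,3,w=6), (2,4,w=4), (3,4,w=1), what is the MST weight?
7 (MST edges: (1,3,w=2), (2,4,w=4), (3,4,w=1); sum of weights 2 + 4 + 1 = 7)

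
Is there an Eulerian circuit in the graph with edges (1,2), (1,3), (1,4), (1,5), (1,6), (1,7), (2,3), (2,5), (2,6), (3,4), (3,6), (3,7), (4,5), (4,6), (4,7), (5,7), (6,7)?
No (4 vertices have odd degree: {3, 4, 6, 7}; Eulerian circuit requires 0)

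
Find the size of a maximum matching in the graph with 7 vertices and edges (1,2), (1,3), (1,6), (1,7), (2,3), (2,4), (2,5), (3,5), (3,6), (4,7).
3 (matching: (1,6), (2,5), (4,7); upper bound floor(n/2) = floor(7/2) = 3)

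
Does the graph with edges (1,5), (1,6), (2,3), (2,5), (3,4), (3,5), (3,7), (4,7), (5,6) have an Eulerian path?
Yes — and in fact it has an Eulerian circuit (the graph is connected and all 7 vertices have even degree)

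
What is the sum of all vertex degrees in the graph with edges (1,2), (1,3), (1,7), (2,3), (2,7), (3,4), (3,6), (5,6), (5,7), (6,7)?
20 (handshake: sum of degrees = 2|E| = 2 x 10 = 20)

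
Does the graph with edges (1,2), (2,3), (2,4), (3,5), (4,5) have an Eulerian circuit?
No (2 vertices have odd degree: {1, 2}; Eulerian circuit requires 0)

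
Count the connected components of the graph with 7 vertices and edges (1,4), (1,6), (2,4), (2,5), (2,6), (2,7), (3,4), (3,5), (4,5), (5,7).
1 (components: {1, 2, 3, 4, 5, 6, 7})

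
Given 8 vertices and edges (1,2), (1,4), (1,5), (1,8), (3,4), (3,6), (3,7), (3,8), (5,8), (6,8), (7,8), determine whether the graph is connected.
Yes (BFS from 1 visits [1, 2, 4, 5, 8, 3, 6, 7] — all 8 vertices reached)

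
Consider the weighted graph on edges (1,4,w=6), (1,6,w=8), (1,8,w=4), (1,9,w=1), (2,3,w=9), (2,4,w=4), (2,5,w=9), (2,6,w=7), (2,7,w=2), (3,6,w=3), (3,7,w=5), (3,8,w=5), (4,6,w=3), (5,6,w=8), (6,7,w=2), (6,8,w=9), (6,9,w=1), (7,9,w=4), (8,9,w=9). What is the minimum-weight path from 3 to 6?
3 (path: 3 -> 6; weights 3 = 3)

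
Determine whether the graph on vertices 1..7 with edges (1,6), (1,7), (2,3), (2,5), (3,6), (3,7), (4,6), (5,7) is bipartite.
Yes. Partition: {1, 3, 4, 5}, {2, 6, 7}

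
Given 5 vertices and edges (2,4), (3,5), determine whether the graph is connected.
No, it has 3 components: {1}, {2, 4}, {3, 5}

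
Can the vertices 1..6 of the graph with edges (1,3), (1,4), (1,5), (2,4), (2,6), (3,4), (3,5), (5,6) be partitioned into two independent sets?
No (odd cycle of length 3: 3 -> 1 -> 4 -> 3)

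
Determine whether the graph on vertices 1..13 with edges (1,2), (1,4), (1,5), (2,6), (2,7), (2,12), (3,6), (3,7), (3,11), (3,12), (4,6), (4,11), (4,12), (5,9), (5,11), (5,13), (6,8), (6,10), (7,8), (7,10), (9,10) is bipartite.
Yes. Partition: {1, 6, 7, 9, 11, 12, 13}, {2, 3, 4, 5, 8, 10}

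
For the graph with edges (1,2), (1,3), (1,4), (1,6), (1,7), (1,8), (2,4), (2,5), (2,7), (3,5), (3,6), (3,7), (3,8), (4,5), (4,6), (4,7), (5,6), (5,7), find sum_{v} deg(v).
36 (handshake: sum of degrees = 2|E| = 2 x 18 = 36)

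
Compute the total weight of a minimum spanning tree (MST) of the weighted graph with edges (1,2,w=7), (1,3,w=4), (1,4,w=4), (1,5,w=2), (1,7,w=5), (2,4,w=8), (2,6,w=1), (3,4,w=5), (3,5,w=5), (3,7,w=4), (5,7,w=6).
22 (MST edges: (1,2,w=7), (1,3,w=4), (1,4,w=4), (1,5,w=2), (2,6,w=1), (3,7,w=4); sum of weights 7 + 4 + 4 + 2 + 1 + 4 = 22)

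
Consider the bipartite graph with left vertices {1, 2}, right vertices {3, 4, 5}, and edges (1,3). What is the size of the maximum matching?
1 (matching: (1,3); upper bound min(|L|,|R|) = min(2,3) = 2)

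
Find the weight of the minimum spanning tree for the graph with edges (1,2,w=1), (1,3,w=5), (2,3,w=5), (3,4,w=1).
7 (MST edges: (1,2,w=1), (1,3,w=5), (3,4,w=1); sum of weights 1 + 5 + 1 = 7)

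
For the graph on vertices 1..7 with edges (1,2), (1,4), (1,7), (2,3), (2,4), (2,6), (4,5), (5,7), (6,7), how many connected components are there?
1 (components: {1, 2, 3, 4, 5, 6, 7})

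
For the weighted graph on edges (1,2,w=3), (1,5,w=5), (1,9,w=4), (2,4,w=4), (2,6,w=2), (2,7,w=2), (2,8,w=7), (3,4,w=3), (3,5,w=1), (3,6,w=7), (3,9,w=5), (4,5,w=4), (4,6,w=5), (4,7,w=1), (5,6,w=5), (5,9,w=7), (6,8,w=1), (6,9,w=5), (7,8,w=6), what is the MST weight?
17 (MST edges: (1,2,w=3), (1,9,w=4), (2,6,w=2), (2,7,w=2), (3,4,w=3), (3,5,w=1), (4,7,w=1), (6,8,w=1); sum of weights 3 + 4 + 2 + 2 + 3 + 1 + 1 + 1 = 17)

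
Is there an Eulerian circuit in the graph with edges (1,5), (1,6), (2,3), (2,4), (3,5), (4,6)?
Yes (the graph is connected and all 6 vertices have even degree)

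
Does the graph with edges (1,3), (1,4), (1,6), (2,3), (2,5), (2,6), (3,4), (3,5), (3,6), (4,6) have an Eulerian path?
No (4 vertices have odd degree: {1, 2, 3, 4}; Eulerian path requires 0 or 2)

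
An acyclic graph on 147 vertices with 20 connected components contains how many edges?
127 (Each of the 20 component trees on V_i vertices has V_i - 1 edges; summing gives V - C = 147 - 20 = 127)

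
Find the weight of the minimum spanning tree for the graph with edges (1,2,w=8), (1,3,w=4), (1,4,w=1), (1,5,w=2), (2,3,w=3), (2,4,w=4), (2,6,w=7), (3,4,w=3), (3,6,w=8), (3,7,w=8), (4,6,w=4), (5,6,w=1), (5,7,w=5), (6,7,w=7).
15 (MST edges: (1,4,w=1), (1,5,w=2), (2,3,w=3), (3,4,w=3), (5,6,w=1), (5,7,w=5); sum of weights 1 + 2 + 3 + 3 + 1 + 5 = 15)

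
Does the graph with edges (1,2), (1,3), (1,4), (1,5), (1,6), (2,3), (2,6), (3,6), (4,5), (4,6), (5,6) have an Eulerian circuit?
No (6 vertices have odd degree: {1, 2, 3, 4, 5, 6}; Eulerian circuit requires 0)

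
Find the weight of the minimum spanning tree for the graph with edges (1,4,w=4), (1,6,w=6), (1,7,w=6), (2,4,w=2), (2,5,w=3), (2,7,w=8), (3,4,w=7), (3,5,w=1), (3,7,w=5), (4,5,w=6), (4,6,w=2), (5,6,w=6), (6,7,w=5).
17 (MST edges: (1,4,w=4), (2,4,w=2), (2,5,w=3), (3,5,w=1), (3,7,w=5), (4,6,w=2); sum of weights 4 + 2 + 3 + 1 + 5 + 2 = 17)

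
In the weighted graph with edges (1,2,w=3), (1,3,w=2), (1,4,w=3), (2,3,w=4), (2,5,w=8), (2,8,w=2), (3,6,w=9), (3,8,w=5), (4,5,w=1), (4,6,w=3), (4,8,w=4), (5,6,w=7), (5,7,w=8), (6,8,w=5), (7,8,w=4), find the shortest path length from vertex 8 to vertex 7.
4 (path: 8 -> 7; weights 4 = 4)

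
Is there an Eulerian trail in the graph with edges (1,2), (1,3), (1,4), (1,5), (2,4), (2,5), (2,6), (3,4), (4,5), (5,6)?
Yes — and in fact it has an Eulerian circuit (the graph is connected and all 6 vertices have even degree)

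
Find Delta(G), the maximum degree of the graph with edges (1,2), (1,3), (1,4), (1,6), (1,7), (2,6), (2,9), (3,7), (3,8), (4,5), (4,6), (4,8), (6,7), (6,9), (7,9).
5 (attained at vertices 1, 6)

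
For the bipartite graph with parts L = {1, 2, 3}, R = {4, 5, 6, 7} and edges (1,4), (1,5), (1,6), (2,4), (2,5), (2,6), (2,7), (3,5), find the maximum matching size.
3 (matching: (1,6), (2,7), (3,5); upper bound min(|L|,|R|) = min(3,4) = 3)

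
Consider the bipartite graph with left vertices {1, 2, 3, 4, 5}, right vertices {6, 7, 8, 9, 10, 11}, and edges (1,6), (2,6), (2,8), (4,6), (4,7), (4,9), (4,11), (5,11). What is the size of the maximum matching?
4 (matching: (1,6), (2,8), (4,9), (5,11); upper bound min(|L|,|R|) = min(5,6) = 5)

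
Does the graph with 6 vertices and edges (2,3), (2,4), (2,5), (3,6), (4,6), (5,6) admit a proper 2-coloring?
Yes. Partition: {1, 2, 6}, {3, 4, 5}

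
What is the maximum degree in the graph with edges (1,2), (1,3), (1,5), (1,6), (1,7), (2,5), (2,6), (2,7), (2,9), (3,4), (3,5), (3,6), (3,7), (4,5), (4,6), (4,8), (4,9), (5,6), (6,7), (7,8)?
6 (attained at vertex 6)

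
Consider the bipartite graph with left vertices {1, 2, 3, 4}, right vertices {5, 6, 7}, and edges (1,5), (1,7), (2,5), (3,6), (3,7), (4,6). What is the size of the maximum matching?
3 (matching: (1,7), (2,5), (3,6); upper bound min(|L|,|R|) = min(4,3) = 3)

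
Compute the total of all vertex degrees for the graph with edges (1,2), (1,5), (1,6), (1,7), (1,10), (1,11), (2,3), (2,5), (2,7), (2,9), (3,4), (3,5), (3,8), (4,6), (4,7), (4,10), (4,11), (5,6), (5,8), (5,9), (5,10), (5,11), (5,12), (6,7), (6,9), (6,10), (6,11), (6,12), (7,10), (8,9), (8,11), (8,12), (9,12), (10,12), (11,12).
70 (handshake: sum of degrees = 2|E| = 2 x 35 = 70)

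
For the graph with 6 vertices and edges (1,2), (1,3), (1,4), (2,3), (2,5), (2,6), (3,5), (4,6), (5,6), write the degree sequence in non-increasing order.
[4, 3, 3, 3, 3, 2] (degrees: deg(1)=3, deg(2)=4, deg(3)=3, deg(4)=2, deg(5)=3, deg(6)=3)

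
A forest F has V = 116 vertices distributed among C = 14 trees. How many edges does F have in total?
102 (Each of the 14 component trees on V_i vertices has V_i - 1 edges; summing gives V - C = 116 - 14 = 102)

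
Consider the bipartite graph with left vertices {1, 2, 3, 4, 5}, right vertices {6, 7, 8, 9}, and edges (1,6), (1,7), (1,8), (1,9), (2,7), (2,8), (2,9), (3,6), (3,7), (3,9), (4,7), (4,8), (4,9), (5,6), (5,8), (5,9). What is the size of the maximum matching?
4 (matching: (1,9), (2,8), (3,7), (5,6); upper bound min(|L|,|R|) = min(5,4) = 4)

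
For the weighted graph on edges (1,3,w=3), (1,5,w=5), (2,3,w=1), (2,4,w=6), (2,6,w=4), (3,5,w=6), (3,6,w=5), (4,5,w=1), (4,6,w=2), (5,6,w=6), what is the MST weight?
11 (MST edges: (1,3,w=3), (2,3,w=1), (2,6,w=4), (4,5,w=1), (4,6,w=2); sum of weights 3 + 1 + 4 + 1 + 2 = 11)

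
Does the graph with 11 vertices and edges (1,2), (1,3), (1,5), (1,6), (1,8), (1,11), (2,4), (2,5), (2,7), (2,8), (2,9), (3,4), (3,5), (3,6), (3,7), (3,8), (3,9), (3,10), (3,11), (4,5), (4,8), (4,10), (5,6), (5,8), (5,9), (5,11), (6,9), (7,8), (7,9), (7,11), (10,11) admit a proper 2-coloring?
No (odd cycle of length 3: 6 -> 1 -> 3 -> 6)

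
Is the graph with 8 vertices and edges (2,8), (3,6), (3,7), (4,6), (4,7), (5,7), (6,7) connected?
No, it has 3 components: {1}, {2, 8}, {3, 4, 5, 6, 7}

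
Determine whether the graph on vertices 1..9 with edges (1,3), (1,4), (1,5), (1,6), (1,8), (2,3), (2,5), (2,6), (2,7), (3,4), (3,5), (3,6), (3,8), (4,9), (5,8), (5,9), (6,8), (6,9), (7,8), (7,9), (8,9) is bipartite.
No (odd cycle of length 3: 5 -> 1 -> 8 -> 5)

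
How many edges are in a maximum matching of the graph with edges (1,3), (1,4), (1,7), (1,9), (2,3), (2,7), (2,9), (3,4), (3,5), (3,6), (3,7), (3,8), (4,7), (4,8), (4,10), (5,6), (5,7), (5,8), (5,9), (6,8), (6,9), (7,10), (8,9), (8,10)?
5 (matching: (1,3), (2,9), (4,10), (5,7), (6,8); upper bound floor(n/2) = floor(10/2) = 5)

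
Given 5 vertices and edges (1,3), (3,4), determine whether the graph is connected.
No, it has 3 components: {1, 3, 4}, {2}, {5}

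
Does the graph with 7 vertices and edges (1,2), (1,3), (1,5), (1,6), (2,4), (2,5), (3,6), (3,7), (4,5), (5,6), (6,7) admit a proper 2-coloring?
No (odd cycle of length 3: 3 -> 1 -> 6 -> 3)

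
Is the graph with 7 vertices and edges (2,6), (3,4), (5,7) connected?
No, it has 4 components: {1}, {2, 6}, {3, 4}, {5, 7}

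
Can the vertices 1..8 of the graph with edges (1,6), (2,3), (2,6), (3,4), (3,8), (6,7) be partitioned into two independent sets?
Yes. Partition: {1, 2, 4, 5, 7, 8}, {3, 6}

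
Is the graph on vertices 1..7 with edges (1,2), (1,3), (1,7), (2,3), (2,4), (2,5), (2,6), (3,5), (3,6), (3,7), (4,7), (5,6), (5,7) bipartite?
No (odd cycle of length 3: 7 -> 1 -> 3 -> 7)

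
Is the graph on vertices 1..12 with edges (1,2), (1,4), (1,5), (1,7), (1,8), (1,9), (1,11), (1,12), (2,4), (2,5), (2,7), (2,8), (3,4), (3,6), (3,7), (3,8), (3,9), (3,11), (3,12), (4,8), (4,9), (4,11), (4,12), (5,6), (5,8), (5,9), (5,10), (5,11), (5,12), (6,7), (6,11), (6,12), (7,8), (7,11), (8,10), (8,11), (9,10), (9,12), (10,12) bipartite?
No (odd cycle of length 3: 11 -> 1 -> 4 -> 11)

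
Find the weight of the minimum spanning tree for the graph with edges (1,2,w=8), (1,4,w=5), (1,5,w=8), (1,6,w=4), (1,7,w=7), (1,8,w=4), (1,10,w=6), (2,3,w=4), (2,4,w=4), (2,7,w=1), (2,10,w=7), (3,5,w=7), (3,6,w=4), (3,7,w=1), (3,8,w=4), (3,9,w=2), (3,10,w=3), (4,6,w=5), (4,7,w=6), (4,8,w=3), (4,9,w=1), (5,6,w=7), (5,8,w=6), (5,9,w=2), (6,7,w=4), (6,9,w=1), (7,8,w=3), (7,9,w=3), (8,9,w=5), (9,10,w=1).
16 (MST edges: (1,6,w=4), (2,7,w=1), (3,7,w=1), (3,9,w=2), (4,8,w=3), (4,9,w=1), (5,9,w=2), (6,9,w=1), (9,10,w=1); sum of weights 4 + 1 + 1 + 2 + 3 + 1 + 2 + 1 + 1 = 16)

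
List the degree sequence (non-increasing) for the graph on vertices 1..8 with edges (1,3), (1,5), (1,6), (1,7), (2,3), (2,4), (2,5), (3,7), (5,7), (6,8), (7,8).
[4, 4, 3, 3, 3, 2, 2, 1] (degrees: deg(1)=4, deg(2)=3, deg(3)=3, deg(4)=1, deg(5)=3, deg(6)=2, deg(7)=4, deg(8)=2)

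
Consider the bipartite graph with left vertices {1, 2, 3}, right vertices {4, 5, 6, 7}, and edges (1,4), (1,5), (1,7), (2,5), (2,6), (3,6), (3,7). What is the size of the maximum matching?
3 (matching: (1,7), (2,5), (3,6); upper bound min(|L|,|R|) = min(3,4) = 3)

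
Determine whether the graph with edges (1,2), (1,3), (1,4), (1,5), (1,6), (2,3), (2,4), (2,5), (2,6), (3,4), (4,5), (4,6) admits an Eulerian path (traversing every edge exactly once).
No (6 vertices have odd degree: {1, 2, 3, 4, 5, 6}; Eulerian path requires 0 or 2)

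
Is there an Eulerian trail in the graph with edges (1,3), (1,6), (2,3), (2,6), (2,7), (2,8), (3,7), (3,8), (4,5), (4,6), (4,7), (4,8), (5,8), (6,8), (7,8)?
Yes — and in fact it has an Eulerian circuit (the graph is connected and all 8 vertices have even degree)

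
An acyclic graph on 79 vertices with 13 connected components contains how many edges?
66 (Each of the 13 component trees on V_i vertices has V_i - 1 edges; summing gives V - C = 79 - 13 = 66)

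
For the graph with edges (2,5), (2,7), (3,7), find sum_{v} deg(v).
6 (handshake: sum of degrees = 2|E| = 2 x 3 = 6)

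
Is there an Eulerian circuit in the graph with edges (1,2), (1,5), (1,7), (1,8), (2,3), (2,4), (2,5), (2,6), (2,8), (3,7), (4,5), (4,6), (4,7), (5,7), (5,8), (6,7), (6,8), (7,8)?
No (2 vertices have odd degree: {5, 8}; Eulerian circuit requires 0)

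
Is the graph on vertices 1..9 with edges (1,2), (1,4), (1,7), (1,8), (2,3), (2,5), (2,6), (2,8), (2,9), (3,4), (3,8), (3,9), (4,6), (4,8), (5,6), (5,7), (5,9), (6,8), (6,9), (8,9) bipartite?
No (odd cycle of length 3: 4 -> 1 -> 8 -> 4)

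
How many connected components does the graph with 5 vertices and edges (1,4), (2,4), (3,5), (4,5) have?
1 (components: {1, 2, 3, 4, 5})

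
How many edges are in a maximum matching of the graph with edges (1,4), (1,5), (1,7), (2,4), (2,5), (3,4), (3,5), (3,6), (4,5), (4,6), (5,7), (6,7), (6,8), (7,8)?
4 (matching: (1,4), (2,5), (3,6), (7,8); upper bound floor(n/2) = floor(8/2) = 4)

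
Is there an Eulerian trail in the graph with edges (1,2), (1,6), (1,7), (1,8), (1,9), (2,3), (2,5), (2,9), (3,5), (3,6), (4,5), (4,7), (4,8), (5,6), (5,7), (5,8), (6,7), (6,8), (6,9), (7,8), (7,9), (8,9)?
No (4 vertices have odd degree: {1, 3, 4, 9}; Eulerian path requires 0 or 2)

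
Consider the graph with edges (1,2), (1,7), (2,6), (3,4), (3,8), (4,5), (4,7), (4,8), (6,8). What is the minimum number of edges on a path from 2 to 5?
4 (path: 2 -> 6 -> 8 -> 4 -> 5, 4 edges)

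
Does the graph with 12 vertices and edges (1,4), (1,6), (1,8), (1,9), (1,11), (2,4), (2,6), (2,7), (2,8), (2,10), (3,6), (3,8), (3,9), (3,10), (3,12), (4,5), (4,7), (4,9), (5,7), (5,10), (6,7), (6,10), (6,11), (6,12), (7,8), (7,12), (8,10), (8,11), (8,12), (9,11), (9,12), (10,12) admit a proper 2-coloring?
No (odd cycle of length 3: 8 -> 1 -> 11 -> 8)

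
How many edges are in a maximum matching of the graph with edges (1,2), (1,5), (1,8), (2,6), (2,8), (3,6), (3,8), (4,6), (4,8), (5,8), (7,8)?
3 (matching: (1,5), (3,6), (7,8); upper bound floor(n/2) = floor(8/2) = 4)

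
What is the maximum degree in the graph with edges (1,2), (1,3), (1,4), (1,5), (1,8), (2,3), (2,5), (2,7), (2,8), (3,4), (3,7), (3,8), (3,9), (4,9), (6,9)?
6 (attained at vertex 3)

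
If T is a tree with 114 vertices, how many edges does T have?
113 (A tree on V vertices has V - 1 edges, so 114 - 1 = 113)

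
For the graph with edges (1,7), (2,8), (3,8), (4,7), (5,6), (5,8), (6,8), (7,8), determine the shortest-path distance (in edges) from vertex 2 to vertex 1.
3 (path: 2 -> 8 -> 7 -> 1, 3 edges)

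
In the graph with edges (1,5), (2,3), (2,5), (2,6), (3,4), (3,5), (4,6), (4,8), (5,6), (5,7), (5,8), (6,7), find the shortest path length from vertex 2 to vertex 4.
2 (path: 2 -> 6 -> 4, 2 edges)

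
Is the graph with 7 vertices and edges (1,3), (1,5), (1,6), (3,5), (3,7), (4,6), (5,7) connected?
No, it has 2 components: {1, 3, 4, 5, 6, 7}, {2}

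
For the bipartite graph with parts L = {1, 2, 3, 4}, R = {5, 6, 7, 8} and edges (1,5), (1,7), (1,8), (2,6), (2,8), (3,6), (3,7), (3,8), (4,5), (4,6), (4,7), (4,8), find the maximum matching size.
4 (matching: (1,8), (2,6), (3,7), (4,5); upper bound min(|L|,|R|) = min(4,4) = 4)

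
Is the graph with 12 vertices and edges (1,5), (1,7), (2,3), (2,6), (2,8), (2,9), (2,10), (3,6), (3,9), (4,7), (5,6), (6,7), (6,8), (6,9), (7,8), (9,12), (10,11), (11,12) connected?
Yes (BFS from 1 visits [1, 5, 7, 6, 4, 8, 2, 3, 9, 10, 12, 11] — all 12 vertices reached)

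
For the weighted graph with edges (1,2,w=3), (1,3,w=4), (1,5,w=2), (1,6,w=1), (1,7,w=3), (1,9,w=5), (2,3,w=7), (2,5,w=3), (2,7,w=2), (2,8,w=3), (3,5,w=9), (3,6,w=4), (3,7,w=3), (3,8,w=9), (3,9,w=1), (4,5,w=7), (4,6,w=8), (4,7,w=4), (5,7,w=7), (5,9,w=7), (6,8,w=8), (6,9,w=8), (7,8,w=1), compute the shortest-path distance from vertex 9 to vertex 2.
6 (path: 9 -> 3 -> 7 -> 2; weights 1 + 3 + 2 = 6)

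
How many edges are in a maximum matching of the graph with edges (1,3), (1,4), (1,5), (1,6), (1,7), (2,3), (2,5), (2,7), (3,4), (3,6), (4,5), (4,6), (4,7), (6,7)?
3 (matching: (1,7), (2,5), (3,6); upper bound floor(n/2) = floor(7/2) = 3)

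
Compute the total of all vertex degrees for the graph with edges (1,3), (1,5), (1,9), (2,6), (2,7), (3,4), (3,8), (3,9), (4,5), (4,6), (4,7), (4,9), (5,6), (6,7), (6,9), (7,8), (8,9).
34 (handshake: sum of degrees = 2|E| = 2 x 17 = 34)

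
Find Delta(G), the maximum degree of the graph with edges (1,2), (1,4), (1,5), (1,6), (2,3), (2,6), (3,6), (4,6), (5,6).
5 (attained at vertex 6)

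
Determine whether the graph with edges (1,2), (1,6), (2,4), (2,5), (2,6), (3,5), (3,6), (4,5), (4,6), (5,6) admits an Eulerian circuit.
No (2 vertices have odd degree: {4, 6}; Eulerian circuit requires 0)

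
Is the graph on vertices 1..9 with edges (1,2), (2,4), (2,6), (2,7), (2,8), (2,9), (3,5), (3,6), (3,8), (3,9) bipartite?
Yes. Partition: {1, 4, 5, 6, 7, 8, 9}, {2, 3}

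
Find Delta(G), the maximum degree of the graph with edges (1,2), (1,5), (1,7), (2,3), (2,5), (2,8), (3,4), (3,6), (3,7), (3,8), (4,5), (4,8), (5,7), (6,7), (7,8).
5 (attained at vertices 3, 7)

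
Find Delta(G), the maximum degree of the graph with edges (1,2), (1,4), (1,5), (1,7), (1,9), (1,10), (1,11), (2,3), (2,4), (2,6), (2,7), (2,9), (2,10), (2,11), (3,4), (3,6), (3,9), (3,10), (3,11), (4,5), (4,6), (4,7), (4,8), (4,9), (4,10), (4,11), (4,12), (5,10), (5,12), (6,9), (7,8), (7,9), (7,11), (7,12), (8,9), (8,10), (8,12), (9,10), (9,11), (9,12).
11 (attained at vertex 4)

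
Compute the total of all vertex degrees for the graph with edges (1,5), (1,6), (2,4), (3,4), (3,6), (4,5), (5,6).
14 (handshake: sum of degrees = 2|E| = 2 x 7 = 14)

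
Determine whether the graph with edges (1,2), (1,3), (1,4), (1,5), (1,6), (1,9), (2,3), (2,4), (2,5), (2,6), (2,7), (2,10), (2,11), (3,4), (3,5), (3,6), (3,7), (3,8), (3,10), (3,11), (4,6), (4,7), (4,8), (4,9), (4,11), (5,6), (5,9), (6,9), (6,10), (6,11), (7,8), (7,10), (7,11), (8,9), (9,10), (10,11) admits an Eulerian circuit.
No (2 vertices have odd degree: {3, 5}; Eulerian circuit requires 0)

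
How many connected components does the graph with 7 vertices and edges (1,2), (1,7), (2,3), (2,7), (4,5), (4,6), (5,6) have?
2 (components: {1, 2, 3, 7}, {4, 5, 6})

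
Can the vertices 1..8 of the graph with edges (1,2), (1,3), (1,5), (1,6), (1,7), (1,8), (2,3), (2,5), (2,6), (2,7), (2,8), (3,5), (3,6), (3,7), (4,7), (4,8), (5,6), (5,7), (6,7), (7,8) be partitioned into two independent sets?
No (odd cycle of length 3: 7 -> 1 -> 8 -> 7)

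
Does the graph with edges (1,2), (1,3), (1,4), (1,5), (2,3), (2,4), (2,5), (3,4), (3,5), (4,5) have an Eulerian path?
Yes — and in fact it has an Eulerian circuit (the graph is connected and all 5 vertices have even degree)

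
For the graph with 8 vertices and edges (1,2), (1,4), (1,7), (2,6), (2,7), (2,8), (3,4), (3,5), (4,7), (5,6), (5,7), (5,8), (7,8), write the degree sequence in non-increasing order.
[5, 4, 4, 3, 3, 3, 2, 2] (degrees: deg(1)=3, deg(2)=4, deg(3)=2, deg(4)=3, deg(5)=4, deg(6)=2, deg(7)=5, deg(8)=3)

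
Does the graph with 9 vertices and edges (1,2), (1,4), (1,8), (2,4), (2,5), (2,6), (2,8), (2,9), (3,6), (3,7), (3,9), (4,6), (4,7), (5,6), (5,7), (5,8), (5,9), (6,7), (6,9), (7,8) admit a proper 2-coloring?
No (odd cycle of length 3: 2 -> 1 -> 8 -> 2)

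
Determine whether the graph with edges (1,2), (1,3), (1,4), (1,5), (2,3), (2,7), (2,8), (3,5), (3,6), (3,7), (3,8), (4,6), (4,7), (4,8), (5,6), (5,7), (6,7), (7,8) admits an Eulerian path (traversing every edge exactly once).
Yes — and in fact it has an Eulerian circuit (the graph is connected and all 8 vertices have even degree)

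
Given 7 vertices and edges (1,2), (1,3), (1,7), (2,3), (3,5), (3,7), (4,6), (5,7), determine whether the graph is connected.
No, it has 2 components: {1, 2, 3, 5, 7}, {4, 6}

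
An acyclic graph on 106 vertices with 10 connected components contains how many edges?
96 (Each of the 10 component trees on V_i vertices has V_i - 1 edges; summing gives V - C = 106 - 10 = 96)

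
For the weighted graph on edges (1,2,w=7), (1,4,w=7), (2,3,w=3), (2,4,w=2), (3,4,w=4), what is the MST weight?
12 (MST edges: (1,2,w=7), (2,3,w=3), (2,4,w=2); sum of weights 7 + 3 + 2 = 12)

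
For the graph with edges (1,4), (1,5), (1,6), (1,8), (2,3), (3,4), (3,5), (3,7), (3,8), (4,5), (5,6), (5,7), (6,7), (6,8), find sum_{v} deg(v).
28 (handshake: sum of degrees = 2|E| = 2 x 14 = 28)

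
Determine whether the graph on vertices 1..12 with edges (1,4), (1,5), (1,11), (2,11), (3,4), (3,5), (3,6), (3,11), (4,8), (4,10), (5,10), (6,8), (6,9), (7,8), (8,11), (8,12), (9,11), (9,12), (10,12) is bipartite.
Yes. Partition: {1, 2, 3, 8, 9, 10}, {4, 5, 6, 7, 11, 12}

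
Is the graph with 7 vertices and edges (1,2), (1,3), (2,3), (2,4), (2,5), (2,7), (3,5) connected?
No, it has 2 components: {1, 2, 3, 4, 5, 7}, {6}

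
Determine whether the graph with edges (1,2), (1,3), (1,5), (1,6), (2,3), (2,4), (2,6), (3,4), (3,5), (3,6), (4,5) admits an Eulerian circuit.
No (4 vertices have odd degree: {3, 4, 5, 6}; Eulerian circuit requires 0)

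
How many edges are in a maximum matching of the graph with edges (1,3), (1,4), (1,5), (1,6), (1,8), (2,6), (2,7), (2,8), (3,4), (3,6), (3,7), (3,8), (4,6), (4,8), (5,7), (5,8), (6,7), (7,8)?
4 (matching: (1,4), (2,7), (3,6), (5,8); upper bound floor(n/2) = floor(8/2) = 4)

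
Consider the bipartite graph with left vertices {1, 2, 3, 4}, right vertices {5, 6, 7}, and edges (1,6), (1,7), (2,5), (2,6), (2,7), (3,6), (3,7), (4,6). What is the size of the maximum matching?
3 (matching: (1,7), (2,5), (3,6); upper bound min(|L|,|R|) = min(4,3) = 3)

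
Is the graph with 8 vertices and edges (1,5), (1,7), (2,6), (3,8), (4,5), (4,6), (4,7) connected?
No, it has 2 components: {1, 2, 4, 5, 6, 7}, {3, 8}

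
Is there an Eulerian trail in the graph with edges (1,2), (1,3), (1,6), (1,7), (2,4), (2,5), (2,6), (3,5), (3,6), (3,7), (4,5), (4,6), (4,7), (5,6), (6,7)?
Yes — and in fact it has an Eulerian circuit (the graph is connected and all 7 vertices have even degree)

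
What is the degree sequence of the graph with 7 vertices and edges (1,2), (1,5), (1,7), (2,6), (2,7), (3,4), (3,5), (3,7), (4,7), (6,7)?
[5, 3, 3, 3, 2, 2, 2] (degrees: deg(1)=3, deg(2)=3, deg(3)=3, deg(4)=2, deg(5)=2, deg(6)=2, deg(7)=5)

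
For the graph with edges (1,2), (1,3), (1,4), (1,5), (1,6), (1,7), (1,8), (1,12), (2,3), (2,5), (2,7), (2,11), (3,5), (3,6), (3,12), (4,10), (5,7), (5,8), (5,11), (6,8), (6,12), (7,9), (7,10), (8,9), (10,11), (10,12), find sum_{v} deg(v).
52 (handshake: sum of degrees = 2|E| = 2 x 26 = 52)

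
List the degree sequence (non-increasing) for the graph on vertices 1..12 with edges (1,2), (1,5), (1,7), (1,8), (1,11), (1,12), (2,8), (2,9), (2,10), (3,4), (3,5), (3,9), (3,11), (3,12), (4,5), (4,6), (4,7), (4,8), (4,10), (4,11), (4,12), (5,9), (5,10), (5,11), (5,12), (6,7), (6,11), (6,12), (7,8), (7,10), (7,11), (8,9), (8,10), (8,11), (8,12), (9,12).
[8, 8, 7, 7, 7, 6, 6, 5, 5, 5, 4, 4] (degrees: deg(1)=6, deg(2)=4, deg(3)=5, deg(4)=8, deg(5)=7, deg(6)=4, deg(7)=6, deg(8)=8, deg(9)=5, deg(10)=5, deg(11)=7, deg(12)=7)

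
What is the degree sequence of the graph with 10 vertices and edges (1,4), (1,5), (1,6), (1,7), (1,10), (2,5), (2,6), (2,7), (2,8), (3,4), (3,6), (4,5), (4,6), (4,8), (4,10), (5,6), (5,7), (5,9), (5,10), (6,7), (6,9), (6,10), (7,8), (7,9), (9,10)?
[8, 7, 6, 6, 5, 5, 4, 4, 3, 2] (degrees: deg(1)=5, deg(2)=4, deg(3)=2, deg(4)=6, deg(5)=7, deg(6)=8, deg(7)=6, deg(8)=3, deg(9)=4, deg(10)=5)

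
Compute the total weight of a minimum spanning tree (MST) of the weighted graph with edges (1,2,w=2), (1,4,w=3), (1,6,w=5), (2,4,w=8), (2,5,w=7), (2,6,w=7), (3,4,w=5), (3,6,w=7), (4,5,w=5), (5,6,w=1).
16 (MST edges: (1,2,w=2), (1,4,w=3), (1,6,w=5), (3,4,w=5), (5,6,w=1); sum of weights 2 + 3 + 5 + 5 + 1 = 16)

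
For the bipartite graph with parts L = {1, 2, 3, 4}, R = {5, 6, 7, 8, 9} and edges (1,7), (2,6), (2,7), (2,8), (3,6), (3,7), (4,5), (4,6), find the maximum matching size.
4 (matching: (1,7), (2,8), (3,6), (4,5); upper bound min(|L|,|R|) = min(4,5) = 4)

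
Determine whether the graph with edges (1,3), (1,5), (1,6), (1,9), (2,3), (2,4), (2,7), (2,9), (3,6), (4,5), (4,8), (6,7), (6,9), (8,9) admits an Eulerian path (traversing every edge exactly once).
Yes (the graph is connected and exactly 2 vertices have odd degree: {3, 4}; any Eulerian path must start and end at those)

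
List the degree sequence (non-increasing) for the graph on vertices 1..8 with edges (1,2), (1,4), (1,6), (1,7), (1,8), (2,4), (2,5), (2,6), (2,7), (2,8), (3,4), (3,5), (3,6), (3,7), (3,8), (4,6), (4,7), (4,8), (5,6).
[6, 6, 5, 5, 5, 4, 4, 3] (degrees: deg(1)=5, deg(2)=6, deg(3)=5, deg(4)=6, deg(5)=3, deg(6)=5, deg(7)=4, deg(8)=4)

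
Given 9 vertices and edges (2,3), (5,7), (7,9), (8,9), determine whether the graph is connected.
No, it has 5 components: {1}, {2, 3}, {4}, {5, 7, 8, 9}, {6}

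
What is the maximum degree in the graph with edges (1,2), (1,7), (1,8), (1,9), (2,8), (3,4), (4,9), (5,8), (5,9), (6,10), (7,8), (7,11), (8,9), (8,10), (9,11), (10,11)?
6 (attained at vertex 8)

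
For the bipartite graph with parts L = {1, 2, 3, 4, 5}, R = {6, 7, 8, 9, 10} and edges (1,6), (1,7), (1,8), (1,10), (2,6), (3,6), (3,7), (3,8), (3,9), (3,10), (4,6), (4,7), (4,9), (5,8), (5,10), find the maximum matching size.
5 (matching: (1,10), (2,6), (3,9), (4,7), (5,8); upper bound min(|L|,|R|) = min(5,5) = 5)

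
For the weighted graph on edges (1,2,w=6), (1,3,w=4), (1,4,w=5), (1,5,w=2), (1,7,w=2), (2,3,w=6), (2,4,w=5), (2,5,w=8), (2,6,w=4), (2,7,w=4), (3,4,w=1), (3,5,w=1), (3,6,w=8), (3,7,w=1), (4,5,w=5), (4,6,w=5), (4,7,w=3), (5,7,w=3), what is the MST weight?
13 (MST edges: (1,7,w=2), (2,6,w=4), (2,7,w=4), (3,4,w=1), (3,5,w=1), (3,7,w=1); sum of weights 2 + 4 + 4 + 1 + 1 + 1 = 13)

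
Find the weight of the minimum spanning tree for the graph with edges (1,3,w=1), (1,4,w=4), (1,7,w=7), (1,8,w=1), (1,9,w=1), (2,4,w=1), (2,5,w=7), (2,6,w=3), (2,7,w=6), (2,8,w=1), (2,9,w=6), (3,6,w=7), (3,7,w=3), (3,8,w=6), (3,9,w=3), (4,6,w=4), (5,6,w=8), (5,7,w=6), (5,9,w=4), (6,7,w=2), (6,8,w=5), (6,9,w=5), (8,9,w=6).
14 (MST edges: (1,3,w=1), (1,8,w=1), (1,9,w=1), (2,4,w=1), (2,6,w=3), (2,8,w=1), (5,9,w=4), (6,7,w=2); sum of weights 1 + 1 + 1 + 1 + 3 + 1 + 4 + 2 = 14)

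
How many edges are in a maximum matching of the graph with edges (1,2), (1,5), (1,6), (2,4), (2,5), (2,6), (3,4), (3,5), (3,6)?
3 (matching: (1,5), (2,4), (3,6); upper bound floor(n/2) = floor(6/2) = 3)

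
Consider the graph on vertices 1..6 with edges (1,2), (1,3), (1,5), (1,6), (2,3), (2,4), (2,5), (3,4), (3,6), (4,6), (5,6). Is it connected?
Yes (BFS from 1 visits [1, 2, 3, 5, 6, 4] — all 6 vertices reached)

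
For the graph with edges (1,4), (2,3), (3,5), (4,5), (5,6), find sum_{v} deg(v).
10 (handshake: sum of degrees = 2|E| = 2 x 5 = 10)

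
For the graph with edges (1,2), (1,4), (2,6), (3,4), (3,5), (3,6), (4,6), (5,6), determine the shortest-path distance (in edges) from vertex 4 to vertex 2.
2 (path: 4 -> 1 -> 2, 2 edges)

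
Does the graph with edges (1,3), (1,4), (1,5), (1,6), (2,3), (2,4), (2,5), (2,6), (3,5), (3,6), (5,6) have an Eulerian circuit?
Yes (the graph is connected and all 6 vertices have even degree)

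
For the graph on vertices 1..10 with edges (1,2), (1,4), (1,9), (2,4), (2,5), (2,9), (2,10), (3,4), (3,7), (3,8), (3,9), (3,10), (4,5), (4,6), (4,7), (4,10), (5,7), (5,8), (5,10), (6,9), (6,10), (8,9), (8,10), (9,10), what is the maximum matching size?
5 (matching: (1,4), (2,10), (3,8), (5,7), (6,9); upper bound floor(n/2) = floor(10/2) = 5)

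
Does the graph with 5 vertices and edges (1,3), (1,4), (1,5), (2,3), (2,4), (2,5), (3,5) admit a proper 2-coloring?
No (odd cycle of length 3: 3 -> 1 -> 5 -> 3)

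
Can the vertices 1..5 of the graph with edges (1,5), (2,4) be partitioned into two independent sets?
Yes. Partition: {1, 2, 3}, {4, 5}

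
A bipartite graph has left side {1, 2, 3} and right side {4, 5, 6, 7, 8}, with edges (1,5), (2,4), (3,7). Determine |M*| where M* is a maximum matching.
3 (matching: (1,5), (2,4), (3,7); upper bound min(|L|,|R|) = min(3,5) = 3)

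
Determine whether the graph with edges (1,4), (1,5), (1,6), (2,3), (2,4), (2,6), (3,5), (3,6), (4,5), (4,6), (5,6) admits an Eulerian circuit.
No (4 vertices have odd degree: {1, 2, 3, 6}; Eulerian circuit requires 0)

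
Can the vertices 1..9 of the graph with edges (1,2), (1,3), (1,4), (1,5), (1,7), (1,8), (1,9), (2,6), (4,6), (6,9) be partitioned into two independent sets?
Yes. Partition: {1, 6}, {2, 3, 4, 5, 7, 8, 9}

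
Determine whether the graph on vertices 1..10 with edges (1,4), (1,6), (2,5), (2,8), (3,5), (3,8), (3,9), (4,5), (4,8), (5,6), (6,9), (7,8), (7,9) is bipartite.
Yes. Partition: {1, 5, 8, 9, 10}, {2, 3, 4, 6, 7}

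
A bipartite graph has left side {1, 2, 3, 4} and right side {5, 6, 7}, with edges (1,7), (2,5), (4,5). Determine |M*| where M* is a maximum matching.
2 (matching: (1,7), (2,5); upper bound min(|L|,|R|) = min(4,3) = 3)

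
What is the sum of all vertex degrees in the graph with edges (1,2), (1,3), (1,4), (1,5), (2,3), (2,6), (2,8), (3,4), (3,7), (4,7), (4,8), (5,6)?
24 (handshake: sum of degrees = 2|E| = 2 x 12 = 24)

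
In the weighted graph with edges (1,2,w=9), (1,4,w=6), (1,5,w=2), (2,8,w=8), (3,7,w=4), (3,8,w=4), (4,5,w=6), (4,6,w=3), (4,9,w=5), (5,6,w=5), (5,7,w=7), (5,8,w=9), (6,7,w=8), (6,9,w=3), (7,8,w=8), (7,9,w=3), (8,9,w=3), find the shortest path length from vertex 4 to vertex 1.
6 (path: 4 -> 1; weights 6 = 6)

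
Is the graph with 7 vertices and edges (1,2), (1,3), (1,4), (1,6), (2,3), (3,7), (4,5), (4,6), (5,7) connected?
Yes (BFS from 1 visits [1, 2, 3, 4, 6, 7, 5] — all 7 vertices reached)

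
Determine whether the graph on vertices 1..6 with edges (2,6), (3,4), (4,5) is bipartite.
Yes. Partition: {1, 2, 3, 5}, {4, 6}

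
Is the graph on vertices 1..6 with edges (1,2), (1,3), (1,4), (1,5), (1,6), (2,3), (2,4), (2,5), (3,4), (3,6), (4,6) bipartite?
No (odd cycle of length 3: 3 -> 1 -> 4 -> 3)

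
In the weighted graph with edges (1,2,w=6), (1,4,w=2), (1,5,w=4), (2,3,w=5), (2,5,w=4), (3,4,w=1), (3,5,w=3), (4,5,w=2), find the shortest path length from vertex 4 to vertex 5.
2 (path: 4 -> 5; weights 2 = 2)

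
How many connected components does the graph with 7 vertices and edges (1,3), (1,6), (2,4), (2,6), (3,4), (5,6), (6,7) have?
1 (components: {1, 2, 3, 4, 5, 6, 7})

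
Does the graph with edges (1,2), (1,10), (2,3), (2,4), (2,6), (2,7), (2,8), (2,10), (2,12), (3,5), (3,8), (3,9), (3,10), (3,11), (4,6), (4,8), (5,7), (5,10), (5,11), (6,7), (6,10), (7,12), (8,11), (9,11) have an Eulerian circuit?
No (2 vertices have odd degree: {4, 10}; Eulerian circuit requires 0)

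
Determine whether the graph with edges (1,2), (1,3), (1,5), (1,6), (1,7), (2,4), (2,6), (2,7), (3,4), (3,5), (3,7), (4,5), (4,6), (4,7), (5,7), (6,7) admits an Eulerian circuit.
No (2 vertices have odd degree: {1, 4}; Eulerian circuit requires 0)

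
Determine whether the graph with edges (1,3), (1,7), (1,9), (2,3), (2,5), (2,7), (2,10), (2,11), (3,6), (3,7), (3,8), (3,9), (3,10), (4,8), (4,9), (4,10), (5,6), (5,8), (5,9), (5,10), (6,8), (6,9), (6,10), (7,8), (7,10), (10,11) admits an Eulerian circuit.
No (10 vertices have odd degree: {1, 2, 3, 4, 5, 6, 7, 8, 9, 10}; Eulerian circuit requires 0)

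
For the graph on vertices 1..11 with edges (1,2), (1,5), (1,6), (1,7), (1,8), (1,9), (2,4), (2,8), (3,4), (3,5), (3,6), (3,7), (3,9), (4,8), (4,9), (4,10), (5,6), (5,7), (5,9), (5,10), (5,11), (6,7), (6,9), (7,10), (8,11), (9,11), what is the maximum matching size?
5 (matching: (1,6), (2,8), (3,9), (5,11), (7,10); upper bound floor(n/2) = floor(11/2) = 5)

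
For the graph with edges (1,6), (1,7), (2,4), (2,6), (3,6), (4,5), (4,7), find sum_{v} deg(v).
14 (handshake: sum of degrees = 2|E| = 2 x 7 = 14)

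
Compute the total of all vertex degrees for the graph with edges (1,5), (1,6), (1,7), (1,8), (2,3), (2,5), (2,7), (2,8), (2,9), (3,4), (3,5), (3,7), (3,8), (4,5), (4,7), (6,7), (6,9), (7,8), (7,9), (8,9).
40 (handshake: sum of degrees = 2|E| = 2 x 20 = 40)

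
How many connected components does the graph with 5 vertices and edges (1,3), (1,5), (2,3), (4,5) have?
1 (components: {1, 2, 3, 4, 5})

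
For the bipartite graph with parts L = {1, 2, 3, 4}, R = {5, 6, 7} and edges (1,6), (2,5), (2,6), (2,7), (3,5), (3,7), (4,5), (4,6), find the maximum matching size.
3 (matching: (1,6), (2,7), (3,5); upper bound min(|L|,|R|) = min(4,3) = 3)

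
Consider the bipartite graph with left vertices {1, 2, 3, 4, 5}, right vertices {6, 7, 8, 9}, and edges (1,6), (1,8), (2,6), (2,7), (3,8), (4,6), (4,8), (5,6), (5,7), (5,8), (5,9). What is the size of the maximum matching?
4 (matching: (1,8), (2,7), (4,6), (5,9); upper bound min(|L|,|R|) = min(5,4) = 4)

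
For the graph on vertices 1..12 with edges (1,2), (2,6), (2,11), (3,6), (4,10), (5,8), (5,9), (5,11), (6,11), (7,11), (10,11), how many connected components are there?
2 (components: {1, 2, 3, 4, 5, 6, 7, 8, 9, 10, 11}, {12})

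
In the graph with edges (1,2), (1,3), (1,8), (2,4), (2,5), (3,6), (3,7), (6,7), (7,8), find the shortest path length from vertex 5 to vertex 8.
3 (path: 5 -> 2 -> 1 -> 8, 3 edges)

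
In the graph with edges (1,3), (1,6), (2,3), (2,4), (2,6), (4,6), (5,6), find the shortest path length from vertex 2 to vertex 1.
2 (path: 2 -> 3 -> 1, 2 edges)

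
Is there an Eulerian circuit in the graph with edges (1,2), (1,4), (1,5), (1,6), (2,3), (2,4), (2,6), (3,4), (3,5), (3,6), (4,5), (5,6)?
Yes (the graph is connected and all 6 vertices have even degree)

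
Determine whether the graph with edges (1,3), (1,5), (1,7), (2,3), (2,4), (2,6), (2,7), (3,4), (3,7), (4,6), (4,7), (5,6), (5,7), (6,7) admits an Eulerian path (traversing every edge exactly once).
Yes (the graph is connected and exactly 2 vertices have odd degree: {1, 5}; any Eulerian path must start and end at those)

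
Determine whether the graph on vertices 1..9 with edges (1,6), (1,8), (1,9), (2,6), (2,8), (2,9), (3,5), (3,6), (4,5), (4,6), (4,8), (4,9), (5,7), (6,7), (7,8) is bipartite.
Yes. Partition: {1, 2, 3, 4, 7}, {5, 6, 8, 9}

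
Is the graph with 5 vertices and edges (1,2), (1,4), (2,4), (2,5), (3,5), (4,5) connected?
Yes (BFS from 1 visits [1, 2, 4, 5, 3] — all 5 vertices reached)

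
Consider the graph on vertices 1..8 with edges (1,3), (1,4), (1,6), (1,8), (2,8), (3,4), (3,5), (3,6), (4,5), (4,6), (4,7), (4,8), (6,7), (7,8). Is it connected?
Yes (BFS from 1 visits [1, 3, 4, 6, 8, 5, 7, 2] — all 8 vertices reached)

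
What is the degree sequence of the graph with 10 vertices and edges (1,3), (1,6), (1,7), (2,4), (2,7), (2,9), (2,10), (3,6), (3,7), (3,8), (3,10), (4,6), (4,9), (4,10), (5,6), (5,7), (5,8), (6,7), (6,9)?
[6, 5, 5, 4, 4, 3, 3, 3, 3, 2] (degrees: deg(1)=3, deg(2)=4, deg(3)=5, deg(4)=4, deg(5)=3, deg(6)=6, deg(7)=5, deg(8)=2, deg(9)=3, deg(10)=3)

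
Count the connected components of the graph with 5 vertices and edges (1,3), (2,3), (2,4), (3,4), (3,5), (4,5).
1 (components: {1, 2, 3, 4, 5})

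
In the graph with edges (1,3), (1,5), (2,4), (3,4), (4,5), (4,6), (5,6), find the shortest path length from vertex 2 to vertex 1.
3 (path: 2 -> 4 -> 3 -> 1, 3 edges)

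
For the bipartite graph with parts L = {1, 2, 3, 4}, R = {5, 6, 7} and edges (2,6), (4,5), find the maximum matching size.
2 (matching: (2,6), (4,5); upper bound min(|L|,|R|) = min(4,3) = 3)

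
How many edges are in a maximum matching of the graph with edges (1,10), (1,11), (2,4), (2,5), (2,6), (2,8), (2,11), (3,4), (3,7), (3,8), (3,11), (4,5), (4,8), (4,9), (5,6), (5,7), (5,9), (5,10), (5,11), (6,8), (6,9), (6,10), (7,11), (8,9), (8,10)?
5 (matching: (1,10), (3,11), (4,9), (5,7), (6,8); upper bound floor(n/2) = floor(11/2) = 5)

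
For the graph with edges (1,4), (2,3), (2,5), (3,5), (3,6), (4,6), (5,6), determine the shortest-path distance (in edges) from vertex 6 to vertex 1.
2 (path: 6 -> 4 -> 1, 2 edges)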